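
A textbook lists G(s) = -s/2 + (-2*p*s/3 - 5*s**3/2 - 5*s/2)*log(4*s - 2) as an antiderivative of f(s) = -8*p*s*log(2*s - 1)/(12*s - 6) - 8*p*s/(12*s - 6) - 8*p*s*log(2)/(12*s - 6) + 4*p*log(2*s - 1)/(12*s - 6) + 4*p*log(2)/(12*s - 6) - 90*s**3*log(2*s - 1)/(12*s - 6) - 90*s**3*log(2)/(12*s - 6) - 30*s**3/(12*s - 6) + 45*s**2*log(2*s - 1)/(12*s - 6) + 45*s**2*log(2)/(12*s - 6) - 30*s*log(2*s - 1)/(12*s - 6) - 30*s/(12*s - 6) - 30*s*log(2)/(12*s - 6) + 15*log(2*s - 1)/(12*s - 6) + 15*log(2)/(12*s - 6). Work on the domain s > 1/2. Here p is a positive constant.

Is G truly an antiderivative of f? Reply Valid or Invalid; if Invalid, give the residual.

Invalid: d/ds[G] - f = -1/2, which is not 0.

d/ds[G] = (-8*p*s*log(2*s - 1) - 8*p*s - 8*p*s*log(2) + 4*p*log(2*s - 1) + 4*p*log(2) - 90*s**3*log(2*s - 1) - 90*s**3*log(2) - 30*s**3 + 45*s**2*log(2*s - 1) + 45*s**2*log(2) - 30*s*log(2*s - 1) - 36*s - 30*s*log(2) + 15*log(2*s - 1) + 3 + 15*log(2))/(12*s - 6)
d/ds[G] - f(s) = -1/2 != 0.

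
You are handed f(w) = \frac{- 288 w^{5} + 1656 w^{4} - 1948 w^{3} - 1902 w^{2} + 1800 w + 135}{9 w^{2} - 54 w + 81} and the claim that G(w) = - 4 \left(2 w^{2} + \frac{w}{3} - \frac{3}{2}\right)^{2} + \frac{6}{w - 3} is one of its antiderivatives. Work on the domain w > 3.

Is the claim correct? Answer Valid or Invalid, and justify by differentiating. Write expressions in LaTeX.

Invalid: d/dw[G] - f = \frac{- 288 w^{5} + 1656 w^{4} - 1948 w^{3} - 1902 w^{2} + 1800 w + 135}{9 w^{2} - 54 w + 81}, which is not 0.

d/dw[G] = \frac{- 576 w^{5} + 3312 w^{4} - 3896 w^{3} - 3804 w^{2} + 3600 w + 270}{9 w^{2} - 54 w + 81}
d/dw[G] - f(w) = \frac{- 288 w^{5} + 1656 w^{4} - 1948 w^{3} - 1902 w^{2} + 1800 w + 135}{9 w^{2} - 54 w + 81} != 0.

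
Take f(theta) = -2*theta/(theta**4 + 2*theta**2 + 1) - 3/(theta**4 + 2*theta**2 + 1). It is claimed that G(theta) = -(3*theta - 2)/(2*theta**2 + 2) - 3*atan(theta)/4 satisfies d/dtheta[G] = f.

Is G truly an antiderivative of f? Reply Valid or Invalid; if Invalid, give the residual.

Invalid: d/dtheta[G] - f = 3/(4*theta**2 + 4), which is not 0.

d/dtheta[G] = (3*theta**2 - 8*theta - 9)/(4*theta**4 + 8*theta**2 + 4)
d/dtheta[G] - f(theta) = 3/(4*theta**2 + 4) != 0.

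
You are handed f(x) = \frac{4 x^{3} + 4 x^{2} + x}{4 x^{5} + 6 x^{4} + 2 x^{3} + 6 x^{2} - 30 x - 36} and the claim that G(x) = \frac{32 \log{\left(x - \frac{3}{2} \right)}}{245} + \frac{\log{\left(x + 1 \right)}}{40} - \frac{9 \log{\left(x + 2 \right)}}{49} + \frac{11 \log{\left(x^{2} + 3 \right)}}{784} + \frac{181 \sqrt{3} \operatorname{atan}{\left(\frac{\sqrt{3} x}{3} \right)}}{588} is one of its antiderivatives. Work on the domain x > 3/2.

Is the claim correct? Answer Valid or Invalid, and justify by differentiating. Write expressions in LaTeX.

d/dx[G] = \frac{1146 x^{3} + 1327 x^{2} - 709 x - 1086}{784 x^{5} + 1176 x^{4} + 392 x^{3} + 1176 x^{2} - 5880 x - 7056}
d/dx[G] - f(x) = \frac{181}{392 x^{2} + 1176} != 0.

Invalid: d/dx[G] - f = \frac{181}{392 x^{2} + 1176}, which is not 0.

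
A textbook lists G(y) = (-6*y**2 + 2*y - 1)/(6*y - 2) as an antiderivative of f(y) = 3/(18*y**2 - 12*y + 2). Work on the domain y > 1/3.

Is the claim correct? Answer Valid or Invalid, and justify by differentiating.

Invalid: d/dy[G] - f = -1, which is not 0.

d/dy[G] = (-18*y**2 + 12*y + 1)/(18*y**2 - 12*y + 2)
d/dy[G] - f(y) = -1 != 0.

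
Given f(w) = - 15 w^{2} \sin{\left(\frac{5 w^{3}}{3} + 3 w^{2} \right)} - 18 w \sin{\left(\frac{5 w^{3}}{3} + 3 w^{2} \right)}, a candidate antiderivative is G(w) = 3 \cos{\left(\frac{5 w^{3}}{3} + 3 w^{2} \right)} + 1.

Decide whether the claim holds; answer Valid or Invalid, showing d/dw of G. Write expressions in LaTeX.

d/dw[G] = - 15 w^{2} \sin{\left(\frac{5 w^{3}}{3} + 3 w^{2} \right)} - 18 w \sin{\left(\frac{5 w^{3}}{3} + 3 w^{2} \right)}
This equals f(w) exactly, so the claim holds.

Valid: G'(w) = f(w).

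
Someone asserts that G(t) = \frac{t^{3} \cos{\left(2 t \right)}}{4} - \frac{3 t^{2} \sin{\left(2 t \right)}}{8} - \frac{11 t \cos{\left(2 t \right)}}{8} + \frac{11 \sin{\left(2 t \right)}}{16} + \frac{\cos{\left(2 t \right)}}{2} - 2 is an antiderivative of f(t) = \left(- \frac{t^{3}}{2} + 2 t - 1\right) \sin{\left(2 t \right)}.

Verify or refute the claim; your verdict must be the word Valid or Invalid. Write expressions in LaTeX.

d/dt[G] = - \frac{t^{3} \sin{\left(2 t \right)}}{2} + 2 t \sin{\left(2 t \right)} - \sin{\left(2 t \right)}
This equals f(t) exactly, so the claim holds.

Valid - differentiating G returns exactly f.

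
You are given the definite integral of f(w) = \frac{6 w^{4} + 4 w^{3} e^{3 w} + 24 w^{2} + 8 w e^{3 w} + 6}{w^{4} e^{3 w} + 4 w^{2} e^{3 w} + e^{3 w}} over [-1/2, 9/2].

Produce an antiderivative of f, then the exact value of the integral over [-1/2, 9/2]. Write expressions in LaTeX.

Antiderivative: F(w) = \left(e^{3 w} \log{\left(w^{4} + 4 w^{2} + 1 \right)} - 2\right) e^{- 3 w}; value = - \log{\left(\frac{33}{16} \right)} - \frac{2}{e^{\frac{27}{2}}} + \log{\left(\frac{7873}{16} \right)} + 2 e^{\frac{3}{2}}

An antiderivative F(w) passes only if d/dw[F] lands on f(w) exactly.
F(w) = \left(e^{3 w} \log{\left(w^{4} + 4 w^{2} + 1 \right)} - 2\right) e^{- 3 w} is an antiderivative of f.
Check: d/dw[\left(e^{3 w} \log{\left(w^{4} + 4 w^{2} + 1 \right)} - 2\right) e^{- 3 w}] = \frac{6 w^{4} + 4 w^{3} e^{3 w} + 24 w^{2} + 8 w e^{3 w} + 6}{w^{4} e^{3 w} + 4 w^{2} e^{3 w} + e^{3 w}} = f(w).
F(9/2) = - \frac{2}{e^{\frac{27}{2}}} + \log{\left(\frac{7873}{16} \right)}; F(-1/2) = - 2 e^{\frac{3}{2}} + \log{\left(\frac{33}{16} \right)}.
Integral = F(9/2) - F(-1/2) = - \log{\left(\frac{33}{16} \right)} - \frac{2}{e^{\frac{27}{2}}} + \log{\left(\frac{7873}{16} \right)} + 2 e^{\frac{3}{2}}.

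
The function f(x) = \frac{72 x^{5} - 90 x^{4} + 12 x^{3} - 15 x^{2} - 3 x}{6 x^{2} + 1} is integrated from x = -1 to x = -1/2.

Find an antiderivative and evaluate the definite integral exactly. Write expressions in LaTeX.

Any candidate F(x) must reproduce f(x) exactly when differentiated.
F(x) = \frac{12 x^{4} - 20 x^{3} - \log{\left(4 x^{2} + \frac{2}{3} \right)} - 3}{4} is an antiderivative of f.
Check: d/dx[\frac{12 x^{4} - 20 x^{3} - \log{\left(4 x^{2} + \frac{2}{3} \right)} - 3}{4}] = \frac{72 x^{5} - 90 x^{4} + 12 x^{3} - 15 x^{2} - 3 x}{6 x^{2} + 1} = f(x).
F(-1/2) = \frac{1}{16} - \frac{\log{\left(\frac{5}{3} \right)}}{4}; F(-1) = \frac{29}{4} - \frac{\log{\left(\frac{14}{3} \right)}}{4}.
Integral = F(-1/2) - F(-1) = - \frac{115}{16} - \frac{\log{\left(\frac{5}{3} \right)}}{4} + \frac{\log{\left(\frac{14}{3} \right)}}{4}.

Antiderivative: F(x) = \frac{12 x^{4} - 20 x^{3} - \log{\left(4 x^{2} + \frac{2}{3} \right)} - 3}{4}; value = - \frac{115}{16} - \frac{\log{\left(\frac{5}{3} \right)}}{4} + \frac{\log{\left(\frac{14}{3} \right)}}{4}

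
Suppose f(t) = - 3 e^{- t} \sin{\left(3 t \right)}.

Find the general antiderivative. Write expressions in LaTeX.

Since d/dt undoes antidifferentiation here, F'(t) = f(t) is required of F(t).
Check: d/dt[\frac{3 e^{- t} \sin{\left(3 t \right)}}{10} + \frac{9 e^{- t} \cos{\left(3 t \right)}}{10}] = - 3 e^{- t} \sin{\left(3 t \right)} = f(t).

F(t) = \frac{3 e^{- t} \sin{\left(3 t \right)}}{10} + \frac{9 e^{- t} \cos{\left(3 t \right)}}{10} + C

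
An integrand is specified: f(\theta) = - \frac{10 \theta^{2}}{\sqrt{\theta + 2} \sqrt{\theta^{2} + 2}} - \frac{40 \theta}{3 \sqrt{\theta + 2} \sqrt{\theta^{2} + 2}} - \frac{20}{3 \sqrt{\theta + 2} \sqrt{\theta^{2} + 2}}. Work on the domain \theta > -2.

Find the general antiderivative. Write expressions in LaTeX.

f has the shape u'v + uv' for u = - \frac{20 \sqrt{\theta + 2}}{3} and v = \sqrt{\theta^{2} + 2} — it is the derivative of the product u*v.
Check: d/d\theta[- \frac{20 \sqrt{\theta + 2} \sqrt{\theta^{2} + 2}}{3}] = \frac{- 30 \theta^{2} - 40 \theta - 20}{3 \sqrt{\theta + 2} \sqrt{\theta^{2} + 2}}, which equals f(\theta).

F(\theta) = - \frac{20 \sqrt{\theta + 2} \sqrt{\theta^{2} + 2}}{3} + C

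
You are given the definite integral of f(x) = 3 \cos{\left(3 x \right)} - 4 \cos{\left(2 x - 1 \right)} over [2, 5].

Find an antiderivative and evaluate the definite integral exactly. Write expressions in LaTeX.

Antiderivative: F(x) = \sin{\left(3 x \right)} - 2 \sin{\left(2 x - 1 \right)}; value = - 2 \sin{\left(9 \right)} - \sin{\left(6 \right)} + 2 \sin{\left(3 \right)} + \sin{\left(15 \right)}

Integrate term by term and add the pieces.
F(x) = \sin{\left(3 x \right)} - 2 \sin{\left(2 x - 1 \right)} is an antiderivative of f.
Check: d/dx[\sin{\left(3 x \right)} - 2 \sin{\left(2 x - 1 \right)}] = 3 \cos{\left(3 x \right)} - 4 \cos{\left(2 x - 1 \right)} = f(x).
F(5) = - 2 \sin{\left(9 \right)} + \sin{\left(15 \right)}; F(2) = - 2 \sin{\left(3 \right)} + \sin{\left(6 \right)}.
Integral = F(5) - F(2) = - 2 \sin{\left(9 \right)} - \sin{\left(6 \right)} + 2 \sin{\left(3 \right)} + \sin{\left(15 \right)}.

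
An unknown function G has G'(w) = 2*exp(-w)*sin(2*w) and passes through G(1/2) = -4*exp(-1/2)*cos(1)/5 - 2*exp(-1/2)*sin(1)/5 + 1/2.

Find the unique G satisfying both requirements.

G(w) = (5*exp(w) - 4*sin(2*w) - 8*cos(2*w))*exp(-w)/10

Whatever form G(w) takes, its d/dw must return the stated G'(w).
A general antiderivative is -2*exp(-w)*sin(2*w)/5 - 4*exp(-w)*cos(2*w)/5 + C.
The condition gives C = -4*exp(-1/2)*cos(1)/5 - 2*exp(-1/2)*sin(1)/5 + 1/2 - (-4*exp(-1/2)*cos(1)/5 - 2*exp(-1/2)*sin(1)/5) = 1/2.
So G(w) = (5*exp(w) - 4*sin(2*w) - 8*cos(2*w))*exp(-w)/10.
Check: d/dw[(5*exp(w) - 4*sin(2*w) - 8*cos(2*w))*exp(-w)/10] = 2*exp(-w)*sin(2*w) = G'(w).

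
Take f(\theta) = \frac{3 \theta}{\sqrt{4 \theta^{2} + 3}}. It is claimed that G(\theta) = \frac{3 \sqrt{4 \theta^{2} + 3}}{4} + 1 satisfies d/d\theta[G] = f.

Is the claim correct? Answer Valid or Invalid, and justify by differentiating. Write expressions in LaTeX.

d/d\theta[G] = \frac{3 \theta}{\sqrt{4 \theta^{2} + 3}}
This equals f(\theta) exactly, so the claim holds.

Valid - the claim checks out under differentiation.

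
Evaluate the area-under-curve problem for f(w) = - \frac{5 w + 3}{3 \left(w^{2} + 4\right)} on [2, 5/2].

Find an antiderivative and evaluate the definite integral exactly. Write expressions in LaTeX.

A first test for any F(w): its w-derivative must equal f(w) identically.
F(w) = - \frac{5 \log{\left(w^{2} + 4 \right)}}{6} - \frac{\operatorname{atan}{\left(\frac{w}{2} \right)}}{2} is an antiderivative of f.
Check: d/dw[- \frac{5 \log{\left(w^{2} + 4 \right)}}{6} - \frac{\operatorname{atan}{\left(\frac{w}{2} \right)}}{2}] = \frac{- 5 w - 3}{3 w^{2} + 12}, which equals f(w).
F(5/2) = - \frac{5 \log{\left(\frac{41}{4} \right)}}{6} - \frac{\operatorname{atan}{\left(\frac{5}{4} \right)}}{2}; F(2) = - \frac{5 \log{\left(8 \right)}}{6} - \frac{\pi}{8}.
Integral = F(5/2) - F(2) = - \frac{5 \log{\left(\frac{41}{4} \right)}}{6} - \frac{\operatorname{atan}{\left(\frac{5}{4} \right)}}{2} + \frac{\pi}{8} + \frac{5 \log{\left(8 \right)}}{6}.

Antiderivative: F(w) = - \frac{5 \log{\left(w^{2} + 4 \right)}}{6} - \frac{\operatorname{atan}{\left(\frac{w}{2} \right)}}{2}; value = - \frac{5 \log{\left(\frac{41}{4} \right)}}{6} - \frac{\operatorname{atan}{\left(\frac{5}{4} \right)}}{2} + \frac{\pi}{8} + \frac{5 \log{\left(8 \right)}}{6}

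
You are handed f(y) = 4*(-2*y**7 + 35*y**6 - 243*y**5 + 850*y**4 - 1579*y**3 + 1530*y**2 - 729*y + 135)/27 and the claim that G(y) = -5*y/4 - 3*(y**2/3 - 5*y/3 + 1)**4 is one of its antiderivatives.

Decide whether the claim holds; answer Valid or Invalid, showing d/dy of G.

d/dy[G] = -8*y**7/27 + 140*y**6/27 - 36*y**5 + 3400*y**4/27 - 6316*y**3/27 + 680*y**2/3 - 108*y + 75/4
d/dy[G] - f(y) = -5/4 != 0.

Invalid: d/dy[G] - f = -5/4, which is not 0.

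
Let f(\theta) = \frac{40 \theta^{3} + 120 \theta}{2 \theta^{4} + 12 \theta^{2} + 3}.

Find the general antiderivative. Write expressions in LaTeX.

The substitution u = \frac{\theta^{4}}{3} + 2 \theta^{2} + \frac{1}{2} works: f is exactly (dF/du)*(du/d\theta) for that inner function.
Check: d/d\theta[5 \log{\left(\frac{\theta^{4}}{3} + 2 \theta^{2} + \frac{1}{2} \right)}] = \frac{40 \theta^{3} + 120 \theta}{2 \theta^{4} + 12 \theta^{2} + 3} = f(\theta).

F(\theta) = 5 \log{\left(\frac{\theta^{4}}{3} + 2 \theta^{2} + \frac{1}{2} \right)} + C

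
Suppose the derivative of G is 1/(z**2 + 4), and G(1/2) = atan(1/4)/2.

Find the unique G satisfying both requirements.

G(z) = atan(z/2)/2

Whatever form G(z) takes, its d/dz must return the stated G'(z).
A general antiderivative is atan(z/2)/2 + C.
The condition gives C = atan(1/4)/2 - (atan(1/4)/2) = 0.
So G(z) = atan(z/2)/2.
Check: d/dz[atan(z/2)/2] = 1/(z**2 + 4) = G'(z).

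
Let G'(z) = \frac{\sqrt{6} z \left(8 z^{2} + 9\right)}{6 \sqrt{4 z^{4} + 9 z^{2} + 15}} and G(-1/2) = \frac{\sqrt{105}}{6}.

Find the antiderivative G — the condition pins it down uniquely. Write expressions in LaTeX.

The substitution u = \frac{2 z^{4}}{3} + \frac{3 z^{2}}{2} + \frac{5}{2} works: G'(z) is exactly (dG/du)*(du/dz) for that inner function.
A general antiderivative is \sqrt{\frac{2 z^{4}}{3} + \frac{3 z^{2}}{2} + \frac{5}{2}} + C.
The condition gives C = \frac{\sqrt{105}}{6} - (\frac{\sqrt{105}}{6}) = 0.
So G(z) = \frac{\sqrt{6} \sqrt{4 z^{4} + 9 z^{2} + 15}}{6}.
Check: d/dz[\frac{\sqrt{6} \sqrt{4 z^{4} + 9 z^{2} + 15}}{6}] = \frac{8 \sqrt{6} z^{3} + 9 \sqrt{6} z}{6 \sqrt{4 z^{4} + 9 z^{2} + 15}}, which equals G'(z).

G(z) = \frac{\sqrt{6} \sqrt{4 z^{4} + 9 z^{2} + 15}}{6}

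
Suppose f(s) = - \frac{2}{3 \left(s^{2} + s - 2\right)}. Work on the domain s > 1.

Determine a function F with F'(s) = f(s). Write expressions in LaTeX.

Factor the denominator (3 \left(s - 1\right) \left(s + 2\right)) and decompose: f = \frac{2}{9 \left(s + 2\right)} - \frac{2}{9 \left(s - 1\right)}; each piece integrates to a log, atan, or power term.
Check: d/ds[- \frac{2 \log{\left(s - 1 \right)}}{9} + \frac{2 \log{\left(s + 2 \right)}}{9}] = - \frac{2}{3 s^{2} + 3 s - 6}, which equals f(s).

An antiderivative is F(s) = - \frac{2 \log{\left(s - 1 \right)}}{9} + \frac{2 \log{\left(s + 2 \right)}}{9}.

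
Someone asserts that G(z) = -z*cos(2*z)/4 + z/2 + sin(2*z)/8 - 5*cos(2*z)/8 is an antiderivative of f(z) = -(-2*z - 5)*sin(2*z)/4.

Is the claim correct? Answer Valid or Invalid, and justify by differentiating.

Invalid: d/dz[G] - f = 1/2, which is not 0.

d/dz[G] = z*sin(2*z)/2 + 5*sin(2*z)/4 + 1/2
d/dz[G] - f(z) = 1/2 != 0.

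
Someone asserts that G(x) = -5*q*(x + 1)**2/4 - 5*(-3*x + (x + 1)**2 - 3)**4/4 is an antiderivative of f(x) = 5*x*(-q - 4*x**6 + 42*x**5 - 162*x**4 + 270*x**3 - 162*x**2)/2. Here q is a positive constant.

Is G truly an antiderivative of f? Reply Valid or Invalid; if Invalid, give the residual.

d/dx[G] = -5*q*x/2 - 5*q/2 - 10*x**7 + 35*x**6 + 15*x**5 - 125*x**4 - 5*x**3 + 150*x**2 + 20*x - 40
d/dx[G] - f(x) = -5*q/2 - 70*x**6 + 420*x**5 - 800*x**4 + 400*x**3 + 150*x**2 + 20*x - 40 != 0.

Invalid: d/dx[G] - f = -5*q/2 - 70*x**6 + 420*x**5 - 800*x**4 + 400*x**3 + 150*x**2 + 20*x - 40, which is not 0.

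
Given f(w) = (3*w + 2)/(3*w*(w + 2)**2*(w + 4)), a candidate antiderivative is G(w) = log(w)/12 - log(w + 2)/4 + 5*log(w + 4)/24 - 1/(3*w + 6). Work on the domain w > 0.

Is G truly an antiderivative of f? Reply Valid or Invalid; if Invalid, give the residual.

d/dw[G] = (w**3 + 8*w**2 + 44*w + 32)/(24*w**4 + 192*w**3 + 480*w**2 + 384*w)
d/dw[G] - f(w) = 1/(24*w) != 0.

Invalid: d/dw[G] - f = 1/(24*w), which is not 0.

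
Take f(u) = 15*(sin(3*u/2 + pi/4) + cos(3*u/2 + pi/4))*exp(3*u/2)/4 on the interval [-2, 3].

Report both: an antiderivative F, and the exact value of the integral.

Antiderivative: F(u) = 5*exp(3*u/2)*sin(3*u/2 + pi/4)/2; value = 5*exp(9/2)*sin(pi/4 + 9/2)/2 - 5*exp(-3)*cos(pi/4 + 3)/2

f has the shape v'r + vr' for v = 5*exp(3*u/2)/2 and r = sin(3*u/2 + pi/4) — it is the derivative of the product v*r.
F(u) = 5*exp(3*u/2)*sin(3*u/2 + pi/4)/2 is an antiderivative of f.
Check: d/du[5*exp(3*u/2)*sin(3*u/2 + pi/4)/2] = 15*exp(3*u/2)*sin(3*u/2 + pi/4)/4 + 15*exp(3*u/2)*cos(3*u/2 + pi/4)/4, which equals f(u).
F(3) = 5*exp(9/2)*sin(pi/4 + 9/2)/2; F(-2) = 5*exp(-3)*cos(pi/4 + 3)/2.
Integral = F(3) - F(-2) = 5*exp(9/2)*sin(pi/4 + 9/2)/2 - 5*exp(-3)*cos(pi/4 + 3)/2.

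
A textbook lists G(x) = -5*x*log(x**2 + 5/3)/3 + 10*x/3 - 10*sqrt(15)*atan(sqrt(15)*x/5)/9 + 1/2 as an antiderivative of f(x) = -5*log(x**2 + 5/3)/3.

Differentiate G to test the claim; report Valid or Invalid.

d/dx[G] = -5*log(x**2 + 5/3)/3
This equals f(x) exactly, so the claim holds.

Valid - differentiating G returns exactly f.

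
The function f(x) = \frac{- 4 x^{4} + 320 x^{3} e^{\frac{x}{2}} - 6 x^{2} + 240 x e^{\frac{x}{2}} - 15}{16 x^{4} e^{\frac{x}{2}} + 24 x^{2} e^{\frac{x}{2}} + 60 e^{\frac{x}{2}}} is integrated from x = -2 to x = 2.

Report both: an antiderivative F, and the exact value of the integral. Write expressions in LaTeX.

Antiderivative: F(x) = 5 \log{\left(\frac{2 x^{4}}{3} + x^{2} + \frac{5}{2} \right)} + \frac{e^{- \frac{x}{2}}}{2}; value = - \frac{e}{2} + \frac{1}{2 e}

A first test for any F(x): its x-derivative must equal f(x) identically.
F(x) = 5 \log{\left(\frac{2 x^{4}}{3} + x^{2} + \frac{5}{2} \right)} + \frac{e^{- \frac{x}{2}}}{2} is an antiderivative of f.
Check: d/dx[5 \log{\left(\frac{2 x^{4}}{3} + x^{2} + \frac{5}{2} \right)} + \frac{e^{- \frac{x}{2}}}{2}] = \frac{- 4 x^{4} + 320 x^{3} e^{\frac{x}{2}} - 6 x^{2} + 240 x e^{\frac{x}{2}} - 15}{16 x^{4} e^{\frac{x}{2}} + 24 x^{2} e^{\frac{x}{2}} + 60 e^{\frac{x}{2}}} = f(x).
F(2) = \frac{1}{2 e} + 5 \log{\left(\frac{103}{6} \right)}; F(-2) = \frac{e}{2} + 5 \log{\left(\frac{103}{6} \right)}.
Integral = F(2) - F(-2) = - \frac{e}{2} + \frac{1}{2 e}.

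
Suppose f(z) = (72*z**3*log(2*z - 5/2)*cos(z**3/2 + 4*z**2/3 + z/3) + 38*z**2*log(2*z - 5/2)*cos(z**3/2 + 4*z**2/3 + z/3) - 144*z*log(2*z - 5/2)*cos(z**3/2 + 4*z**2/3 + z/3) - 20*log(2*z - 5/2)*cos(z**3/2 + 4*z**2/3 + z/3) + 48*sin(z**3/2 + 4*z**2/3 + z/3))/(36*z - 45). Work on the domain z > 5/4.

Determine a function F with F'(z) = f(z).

Recognize the product-rule pattern: f = u'v + uv' with u = 4*log(2*z - 5/2)/3, v = sin(z**3/2 + 4*z**2/3 + z/3), so integration by parts undoes it.
Check: d/dz[4*log(2*z - 5/2)*sin(z**3/2 + 4*z**2/3 + z/3)/3] = (72*z**3*log(2*z - 5/2)*cos(z**3/2 + 4*z**2/3 + z/3) + 38*z**2*log(2*z - 5/2)*cos(z**3/2 + 4*z**2/3 + z/3) - 144*z*log(2*z - 5/2)*cos(z**3/2 + 4*z**2/3 + z/3) - 20*log(2*z - 5/2)*cos(z**3/2 + 4*z**2/3 + z/3) + 48*sin(z**3/2 + 4*z**2/3 + z/3))/(36*z - 45) = f(z).

An antiderivative is F(z) = 4*log(2*z - 5/2)*sin(z**3/2 + 4*z**2/3 + z/3)/3.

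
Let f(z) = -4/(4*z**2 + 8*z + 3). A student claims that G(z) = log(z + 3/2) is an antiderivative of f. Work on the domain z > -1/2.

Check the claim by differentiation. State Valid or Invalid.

Invalid: d/dz[G] - f = 2/(2*z + 1), which is not 0.

d/dz[G] = 2/(2*z + 3)
d/dz[G] - f(z) = 2/(2*z + 1) != 0.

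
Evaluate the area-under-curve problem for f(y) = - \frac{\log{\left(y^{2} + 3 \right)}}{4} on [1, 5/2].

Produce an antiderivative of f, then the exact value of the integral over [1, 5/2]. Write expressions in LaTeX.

For F(y) to be correct the identity F'(y) - f(y) = 0 must hold.
F(y) = - \frac{y \log{\left(y^{2} + 3 \right)}}{4} + \frac{y}{2} - \frac{\sqrt{3} \operatorname{atan}{\left(\frac{\sqrt{3} y}{3} \right)}}{2} is an antiderivative of f.
Check: d/dy[- \frac{y \log{\left(y^{2} + 3 \right)}}{4} + \frac{y}{2} - \frac{\sqrt{3} \operatorname{atan}{\left(\frac{\sqrt{3} y}{3} \right)}}{2}] = - \frac{\log{\left(y^{2} + 3 \right)}}{4} = f(y).
F(5/2) = - \frac{5 \log{\left(\frac{37}{4} \right)}}{8} - \frac{\sqrt{3} \operatorname{atan}{\left(\frac{5 \sqrt{3}}{6} \right)}}{2} + \frac{5}{4}; F(1) = - \frac{\sqrt{3} \pi}{12} - \frac{\log{\left(4 \right)}}{4} + \frac{1}{2}.
Integral = F(5/2) - F(1) = - \frac{5 \log{\left(\frac{37}{4} \right)}}{8} - \frac{\sqrt{3} \operatorname{atan}{\left(\frac{5 \sqrt{3}}{6} \right)}}{2} + \frac{\log{\left(4 \right)}}{4} + \frac{\sqrt{3} \pi}{12} + \frac{3}{4}.

Antiderivative: F(y) = - \frac{y \log{\left(y^{2} + 3 \right)}}{4} + \frac{y}{2} - \frac{\sqrt{3} \operatorname{atan}{\left(\frac{\sqrt{3} y}{3} \right)}}{2}; value = - \frac{5 \log{\left(\frac{37}{4} \right)}}{8} - \frac{\sqrt{3} \operatorname{atan}{\left(\frac{5 \sqrt{3}}{6} \right)}}{2} + \frac{\log{\left(4 \right)}}{4} + \frac{\sqrt{3} \pi}{12} + \frac{3}{4}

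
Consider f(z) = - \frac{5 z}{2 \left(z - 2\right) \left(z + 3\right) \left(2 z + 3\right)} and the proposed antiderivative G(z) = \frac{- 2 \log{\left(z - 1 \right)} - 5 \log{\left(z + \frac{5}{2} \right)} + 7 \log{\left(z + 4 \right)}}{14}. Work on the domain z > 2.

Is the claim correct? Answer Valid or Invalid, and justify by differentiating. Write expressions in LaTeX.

Invalid: d/dz[G] - f = \frac{20 z^{3} + 55 z^{2} + 35 z + 90}{8 z^{6} + 64 z^{5} + 102 z^{4} - 280 z^{3} - 722 z^{2} + 108 z + 720}, which is not 0.

d/dz[G] = \frac{- 5 z - 5}{4 z^{3} + 22 z^{2} + 14 z - 40}
d/dz[G] - f(z) = \frac{20 z^{3} + 55 z^{2} + 35 z + 90}{8 z^{6} + 64 z^{5} + 102 z^{4} - 280 z^{3} - 722 z^{2} + 108 z + 720} != 0.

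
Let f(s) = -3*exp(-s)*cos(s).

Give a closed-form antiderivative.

An antiderivative is F(s) = 3*(-sin(s) + cos(s))*exp(-s)/2.

Whatever form F(s) takes, F'(s) = f(s) is non-negotiable.
Check: d/ds[3*(-sin(s) + cos(s))*exp(-s)/2] = -3*exp(-s)*cos(s) = f(s).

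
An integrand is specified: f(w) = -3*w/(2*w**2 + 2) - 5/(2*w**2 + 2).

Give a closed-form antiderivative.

Integrate term by term and add the pieces.
Check: d/dw[(-3*log(w**2 + 1) - 10*atan(w))/4] = (-3*w - 5)/(2*w**2 + 2), which equals f(w).

An antiderivative is F(w) = (-3*log(w**2 + 1) - 10*atan(w))/4.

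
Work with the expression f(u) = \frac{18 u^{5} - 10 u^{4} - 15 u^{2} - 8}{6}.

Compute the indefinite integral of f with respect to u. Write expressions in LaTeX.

F(u) = \frac{u \left(3 u^{5} - 2 u^{4} - 5 u^{2} - 8\right)}{6} + C

Any candidate F(u) must reproduce f(u) exactly when differentiated.
Check: d/du[\frac{u \left(3 u^{5} - 2 u^{4} - 5 u^{2} - 8\right)}{6}] = 3 u^{5} - \frac{5 u^{4}}{3} - \frac{5 u^{2}}{2} - \frac{4}{3}, which equals f(u).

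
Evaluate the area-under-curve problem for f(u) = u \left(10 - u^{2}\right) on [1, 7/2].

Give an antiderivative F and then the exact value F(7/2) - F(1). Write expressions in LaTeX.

Antiderivative: F(u) = - \frac{u^{4}}{4} + 5 u^{2}; value = \frac{1215}{64}

The substitution w = 5 - \frac{u^{2}}{2} works: f is exactly (dF/dw)*(dw/du) for that inner function.
F(u) = - \frac{u^{4}}{4} + 5 u^{2} is an antiderivative of f.
Check: d/du[- \frac{u^{4}}{4} + 5 u^{2}] = - u^{3} + 10 u, which equals f(u).
F(7/2) = \frac{1519}{64}; F(1) = \frac{19}{4}.
Integral = F(7/2) - F(1) = \frac{1215}{64}.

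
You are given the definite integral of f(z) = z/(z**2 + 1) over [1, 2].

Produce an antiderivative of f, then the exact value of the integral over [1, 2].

f matches the chain-rule pattern g'(h)*h' with inner function h(z) = z**2 + 1; substituting u = h(z) collapses the integral.
F(z) = log(z**2 + 1)/2 is an antiderivative of f.
Check: d/dz[log(z**2 + 1)/2] = z/(z**2 + 1) = f(z).
F(2) = log(5)/2; F(1) = log(2)/2.
Integral = F(2) - F(1) = -log(2)/2 + log(5)/2.

Antiderivative: F(z) = log(z**2 + 1)/2; value = -log(2)/2 + log(5)/2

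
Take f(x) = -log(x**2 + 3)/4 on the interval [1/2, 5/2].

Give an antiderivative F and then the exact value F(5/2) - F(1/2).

An antiderivative F(x) passes only if d/dx[F] lands on f(x) exactly.
F(x) = -x*log(x**2 + 3)/4 + x/2 - sqrt(3)*atan(sqrt(3)*x/3)/2 is an antiderivative of f.
Check: d/dx[-x*log(x**2 + 3)/4 + x/2 - sqrt(3)*atan(sqrt(3)*x/3)/2] = -log(x**2 + 3)/4 = f(x).
F(5/2) = -5*log(37/4)/8 - sqrt(3)*atan(5*sqrt(3)/6)/2 + 5/4; F(1/2) = -sqrt(3)*atan(sqrt(3)/6)/2 - log(13/4)/8 + 1/4.
Integral = F(5/2) - F(1/2) = -5*log(37/4)/8 - sqrt(3)*atan(5*sqrt(3)/6)/2 + log(13/4)/8 + sqrt(3)*atan(sqrt(3)/6)/2 + 1.

Antiderivative: F(x) = -x*log(x**2 + 3)/4 + x/2 - sqrt(3)*atan(sqrt(3)*x/3)/2; value = -5*log(37/4)/8 - sqrt(3)*atan(5*sqrt(3)/6)/2 + log(13/4)/8 + sqrt(3)*atan(sqrt(3)/6)/2 + 1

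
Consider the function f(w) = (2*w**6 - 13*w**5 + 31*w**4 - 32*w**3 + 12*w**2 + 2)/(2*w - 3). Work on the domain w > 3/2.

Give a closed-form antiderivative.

For F(w) to be correct the identity F'(w) - f(w) = 0 must hold.
Check: d/dw[-4*(-w**2/2 + w)**3/3 + log(4*w - 6)] = (2*w**6 - 13*w**5 + 31*w**4 - 32*w**3 + 12*w**2 + 2)/(2*w - 3) = f(w).

An antiderivative is F(w) = -4*(-w**2/2 + w)**3/3 + log(4*w - 6).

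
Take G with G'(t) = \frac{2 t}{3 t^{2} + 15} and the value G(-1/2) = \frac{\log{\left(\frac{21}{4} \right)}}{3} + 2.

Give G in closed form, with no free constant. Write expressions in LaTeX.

The substitution u = t^{2} + 5 works: G'(t) is exactly (dG/du)*(du/dt) for that inner function.
A general antiderivative is \frac{\log{\left(t^{2} + 5 \right)}}{3} + C.
The condition gives C = \frac{\log{\left(\frac{21}{4} \right)}}{3} + 2 - (\frac{\log{\left(\frac{21}{4} \right)}}{3}) = 2.
So G(t) = \frac{\log{\left(t^{2} + 5 \right)}}{3} + 2.
Check: d/dt[\frac{\log{\left(t^{2} + 5 \right)}}{3} + 2] = \frac{2 t}{3 t^{2} + 15} = G'(t).

G(t) = \frac{\log{\left(t^{2} + 5 \right)}}{3} + 2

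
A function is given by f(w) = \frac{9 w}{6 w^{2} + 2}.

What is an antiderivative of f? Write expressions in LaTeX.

An antiderivative is F(w) = \frac{3 \log{\left(\frac{3 w^{2}}{2} + \frac{1}{2} \right)}}{4}.

The substitution u = \frac{3 w^{2}}{2} + \frac{1}{2} works: f is exactly (dF/du)*(du/dw) for that inner function.
Check: d/dw[\frac{3 \log{\left(\frac{3 w^{2}}{2} + \frac{1}{2} \right)}}{4}] = \frac{9 w}{6 w^{2} + 2} = f(w).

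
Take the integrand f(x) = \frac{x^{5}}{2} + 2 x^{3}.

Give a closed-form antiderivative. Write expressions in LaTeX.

An antiderivative is F(x) = \frac{x^{6}}{12} + \frac{x^{4}}{2}.

Integrate term by term and add the pieces.
Check: d/dx[\frac{x^{6}}{12} + \frac{x^{4}}{2}] = \frac{x^{5}}{2} + 2 x^{3} = f(x).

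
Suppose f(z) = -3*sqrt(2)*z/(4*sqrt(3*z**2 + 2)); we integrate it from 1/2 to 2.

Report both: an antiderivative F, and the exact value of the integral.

The substitution u = 3*z**2/2 + 1 works: f is exactly (dF/du)*(du/dz) for that inner function.
F(z) = -sqrt(3*z**2/2 + 1)/2 is an antiderivative of f.
Check: d/dz[-sqrt(3*z**2/2 + 1)/2] = -3*sqrt(2)*z/(4*sqrt(3*z**2 + 2)) = f(z).
F(2) = -sqrt(7)/2; F(1/2) = -sqrt(22)/8.
Integral = F(2) - F(1/2) = -sqrt(7)/2 + sqrt(22)/8.

Antiderivative: F(z) = -sqrt(3*z**2/2 + 1)/2; value = -sqrt(7)/2 + sqrt(22)/8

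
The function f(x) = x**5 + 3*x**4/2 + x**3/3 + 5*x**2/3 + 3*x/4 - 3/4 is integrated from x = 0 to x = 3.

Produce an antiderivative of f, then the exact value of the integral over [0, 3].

Antiderivative: F(x) = x**6/6 + 3*x**5/10 + x**4/12 + 5*x**3/9 + 3*x**2/8 - 3*x/4; value = 8691/40

The integrand splits into summands that can be handled one at a time.
F(x) = x**6/6 + 3*x**5/10 + x**4/12 + 5*x**3/9 + 3*x**2/8 - 3*x/4 is an antiderivative of f.
Check: d/dx[x**6/6 + 3*x**5/10 + x**4/12 + 5*x**3/9 + 3*x**2/8 - 3*x/4] = x**5 + 3*x**4/2 + x**3/3 + 5*x**2/3 + 3*x/4 - 3/4 = f(x).
F(3) = 8691/40; F(0) = 0.
Integral = F(3) - F(0) = 8691/40.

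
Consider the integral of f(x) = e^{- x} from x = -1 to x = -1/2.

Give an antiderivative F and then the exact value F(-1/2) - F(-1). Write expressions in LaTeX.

Antiderivative: F(x) = - e^{- x}; value = e - e^{\frac{1}{2}}

Whatever form F(x) takes, F'(x) = f(x) is non-negotiable.
F(x) = - e^{- x} is an antiderivative of f.
Check: d/dx[- e^{- x}] = e^{- x} = f(x).
F(-1/2) = - e^{\frac{1}{2}}; F(-1) = - e.
Integral = F(-1/2) - F(-1) = e - e^{\frac{1}{2}}.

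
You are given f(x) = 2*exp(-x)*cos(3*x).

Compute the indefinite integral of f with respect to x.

Any candidate F(x) must reproduce f(x) exactly when differentiated.
Check: d/dx[-(-3*sin(3*x) + cos(3*x))*exp(-x)/5] = 2*exp(-x)*cos(3*x) = f(x).

F(x) = -(-3*sin(3*x) + cos(3*x))*exp(-x)/5 + C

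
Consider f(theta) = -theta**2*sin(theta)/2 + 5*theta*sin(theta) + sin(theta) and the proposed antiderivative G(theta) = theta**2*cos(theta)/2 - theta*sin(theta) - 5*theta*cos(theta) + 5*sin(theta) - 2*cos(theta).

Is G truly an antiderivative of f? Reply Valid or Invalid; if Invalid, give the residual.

d/dtheta[G] = -theta**2*sin(theta)/2 + 5*theta*sin(theta) + sin(theta)
This equals f(theta) exactly, so the claim holds.

Valid - the claim checks out under differentiation.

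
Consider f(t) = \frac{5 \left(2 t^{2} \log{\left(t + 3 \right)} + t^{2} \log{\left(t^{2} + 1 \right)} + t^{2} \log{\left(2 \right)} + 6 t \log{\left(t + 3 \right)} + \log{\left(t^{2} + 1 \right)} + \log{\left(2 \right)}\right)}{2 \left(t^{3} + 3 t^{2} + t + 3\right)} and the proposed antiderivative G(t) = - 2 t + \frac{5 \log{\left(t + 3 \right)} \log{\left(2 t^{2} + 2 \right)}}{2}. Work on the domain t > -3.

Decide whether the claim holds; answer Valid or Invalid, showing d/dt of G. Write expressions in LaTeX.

Invalid: d/dt[G] - f = -2, which is not 0.

d/dt[G] = \frac{- 4 t^{3} + 10 t^{2} \log{\left(t + 3 \right)} + 5 t^{2} \log{\left(t^{2} + 1 \right)} - 12 t^{2} + 5 t^{2} \log{\left(2 \right)} + 30 t \log{\left(t + 3 \right)} - 4 t + 5 \log{\left(t^{2} + 1 \right)} - 12 + 5 \log{\left(2 \right)}}{2 t^{3} + 6 t^{2} + 2 t + 6}
d/dt[G] - f(t) = -2 != 0.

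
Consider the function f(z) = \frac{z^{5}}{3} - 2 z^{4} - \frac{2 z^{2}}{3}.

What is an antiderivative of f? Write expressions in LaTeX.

Integrate term by term and add the pieces.
Check: d/dz[\frac{z^{6}}{18} - \frac{2 z^{5}}{5} - \frac{2 z^{3}}{9}] = \frac{z^{5}}{3} - 2 z^{4} - \frac{2 z^{2}}{3} = f(z).

An antiderivative is F(z) = \frac{z^{6}}{18} - \frac{2 z^{5}}{5} - \frac{2 z^{3}}{9}.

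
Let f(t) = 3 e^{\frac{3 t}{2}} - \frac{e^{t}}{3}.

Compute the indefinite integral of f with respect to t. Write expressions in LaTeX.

F(t) = - \frac{- 6 e^{\frac{3 t}{2}} + e^{t}}{3} + C

Integrate term by term and add the pieces.
Check: d/dt[- \frac{- 6 e^{\frac{3 t}{2}} + e^{t}}{3}] = 3 e^{\frac{3 t}{2}} - \frac{e^{t}}{3} = f(t).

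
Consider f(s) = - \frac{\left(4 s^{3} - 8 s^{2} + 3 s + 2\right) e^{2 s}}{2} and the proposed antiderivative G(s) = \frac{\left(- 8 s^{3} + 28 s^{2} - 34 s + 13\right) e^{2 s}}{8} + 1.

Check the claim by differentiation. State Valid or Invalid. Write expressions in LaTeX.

Valid - the claim checks out under differentiation.

d/ds[G] = - 2 s^{3} e^{2 s} + 4 s^{2} e^{2 s} - \frac{3 s e^{2 s}}{2} - e^{2 s}
This equals f(s) exactly, so the claim holds.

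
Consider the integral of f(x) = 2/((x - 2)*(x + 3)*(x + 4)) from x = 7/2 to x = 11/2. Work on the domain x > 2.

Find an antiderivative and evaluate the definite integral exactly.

The denominator factors as (x - 2)*(x + 3)*(x + 4); partial fractions split f into directly integrable pieces: 1/(3*(x + 4)) - 2/(5*(x + 3)) + 1/(15*(x - 2)).
F(x) = -(-log(x - 2) + 6*log(x + 3) - 5*log(x + 4))/15 is an antiderivative of f.
Check: d/dx[-(-log(x - 2) + 6*log(x + 3) - 5*log(x + 4))/15] = 2/(x**3 + 5*x**2 - 2*x - 24), which equals f(x).
F(11/2) = -2*log(17/2)/5 + log(7/2)/15 + log(19/2)/3; F(7/2) = -2*log(13/2)/5 + log(3/2)/15 + log(15/2)/3.
Integral = F(11/2) - F(7/2) = -2*log(17/2)/5 - log(15/2)/3 - log(3/2)/15 + log(7/2)/15 + 2*log(13/2)/5 + log(19/2)/3.

Antiderivative: F(x) = -(-log(x - 2) + 6*log(x + 3) - 5*log(x + 4))/15; value = -2*log(17/2)/5 - log(15/2)/3 - log(3/2)/15 + log(7/2)/15 + 2*log(13/2)/5 + log(19/2)/3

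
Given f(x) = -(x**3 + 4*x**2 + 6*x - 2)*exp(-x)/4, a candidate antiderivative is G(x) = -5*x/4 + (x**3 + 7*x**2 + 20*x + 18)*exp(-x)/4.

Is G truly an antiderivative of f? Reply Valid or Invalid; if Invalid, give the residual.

d/dx[G] = (-x**3 - 4*x**2 - 6*x - 5*exp(x) + 2)*exp(-x)/4
d/dx[G] - f(x) = -5/4 != 0.

Invalid: d/dx[G] - f = -5/4, which is not 0.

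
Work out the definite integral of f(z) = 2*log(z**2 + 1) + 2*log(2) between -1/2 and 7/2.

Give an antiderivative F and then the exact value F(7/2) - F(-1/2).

Antiderivative: F(z) = 2*(z*log(2*z**2 + 2) - 2*z + 2*atan(z)); value = -16 + log(5/2) + 4*atan(1/2) + 4*atan(7/2) + 7*log(53/2)

An antiderivative F(z) passes only if d/dz[F] lands on f(z) exactly.
F(z) = 2*(z*log(2*z**2 + 2) - 2*z + 2*atan(z)) is an antiderivative of f.
Check: d/dz[2*(z*log(2*z**2 + 2) - 2*z + 2*atan(z))] = 2*log(z**2 + 1) + 2*log(2) = f(z).
F(7/2) = -14 + 4*atan(7/2) + 7*log(53/2); F(-1/2) = -4*atan(1/2) - log(5/2) + 2.
Integral = F(7/2) - F(-1/2) = -16 + log(5/2) + 4*atan(1/2) + 4*atan(7/2) + 7*log(53/2).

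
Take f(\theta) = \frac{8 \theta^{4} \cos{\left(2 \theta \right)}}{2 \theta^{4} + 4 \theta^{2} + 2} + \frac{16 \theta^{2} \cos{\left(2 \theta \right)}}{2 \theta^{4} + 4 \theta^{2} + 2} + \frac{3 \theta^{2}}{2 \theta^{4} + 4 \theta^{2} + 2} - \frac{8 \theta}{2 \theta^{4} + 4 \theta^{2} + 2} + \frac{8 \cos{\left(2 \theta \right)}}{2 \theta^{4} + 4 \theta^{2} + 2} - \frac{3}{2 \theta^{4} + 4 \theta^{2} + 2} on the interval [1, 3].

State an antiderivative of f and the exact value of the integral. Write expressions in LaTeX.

Antiderivative: F(\theta) = \frac{4 \theta^{2} \sin{\left(2 \theta \right)} - 3 \theta + 4 \sin{\left(2 \theta \right)} + 4}{2 \left(\theta^{2} + 1\right)}; value = - 2 \sin{\left(2 \right)} + 2 \sin{\left(6 \right)} - \frac{1}{2}

Integrate term by term and add the pieces.
F(\theta) = \frac{4 \theta^{2} \sin{\left(2 \theta \right)} - 3 \theta + 4 \sin{\left(2 \theta \right)} + 4}{2 \left(\theta^{2} + 1\right)} is an antiderivative of f.
Check: d/d\theta[\frac{4 \theta^{2} \sin{\left(2 \theta \right)} - 3 \theta + 4 \sin{\left(2 \theta \right)} + 4}{2 \left(\theta^{2} + 1\right)}] = \frac{8 \theta^{4} \cos{\left(2 \theta \right)} + 16 \theta^{2} \cos{\left(2 \theta \right)} + 3 \theta^{2} - 8 \theta + 8 \cos{\left(2 \theta \right)} - 3}{2 \theta^{4} + 4 \theta^{2} + 2}, which equals f(\theta).
F(3) = 2 \sin{\left(6 \right)} - \frac{1}{4}; F(1) = \frac{1}{4} + 2 \sin{\left(2 \right)}.
Integral = F(3) - F(1) = - 2 \sin{\left(2 \right)} + 2 \sin{\left(6 \right)} - \frac{1}{2}.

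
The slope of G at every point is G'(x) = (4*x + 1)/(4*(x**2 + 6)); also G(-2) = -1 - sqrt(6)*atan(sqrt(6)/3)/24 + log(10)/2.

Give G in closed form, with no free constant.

G(x) = (12*log(x**2 + 6) + sqrt(6)*atan(sqrt(6)*x/6) - 24)/24

Since d/dx undoes antidifferentiation here, G(x) must give back the stated G'(x).
A general antiderivative is log(x**2 + 6)/2 + sqrt(6)*atan(sqrt(6)*x/6)/24 + C.
The condition gives C = -1 - sqrt(6)*atan(sqrt(6)/3)/24 + log(10)/2 - (-sqrt(6)*atan(sqrt(6)/3)/24 + log(10)/2) = -1.
So G(x) = (12*log(x**2 + 6) + sqrt(6)*atan(sqrt(6)*x/6) - 24)/24.
Check: d/dx[(12*log(x**2 + 6) + sqrt(6)*atan(sqrt(6)*x/6) - 24)/24] = (4*x + 1)/(4*x**2 + 24), which equals G'(x).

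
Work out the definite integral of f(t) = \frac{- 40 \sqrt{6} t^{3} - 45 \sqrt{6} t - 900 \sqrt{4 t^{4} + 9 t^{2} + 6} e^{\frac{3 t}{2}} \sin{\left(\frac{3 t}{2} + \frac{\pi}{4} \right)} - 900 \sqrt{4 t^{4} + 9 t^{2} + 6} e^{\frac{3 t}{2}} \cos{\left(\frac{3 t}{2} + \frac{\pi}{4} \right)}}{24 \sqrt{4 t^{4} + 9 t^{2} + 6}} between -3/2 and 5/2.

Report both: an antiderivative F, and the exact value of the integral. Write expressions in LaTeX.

Antiderivative: F(t) = \frac{5 \left(- \sqrt{6} \sqrt{4 t^{4} + 9 t^{2} + 6} - 120 e^{\frac{3 t}{2}} \sin{\left(\frac{3 t}{2} + \frac{\pi}{4} \right)}\right)}{24}; value = - \frac{5 \sqrt{1311}}{24} + \frac{25 \cos{\left(\frac{\pi}{4} + \frac{9}{4} \right)}}{e^{\frac{9}{4}}} + \frac{5 \sqrt{31}}{8} - 25 e^{\frac{15}{4}} \sin{\left(\frac{\pi}{4} + \frac{15}{4} \right)}

For F(t) to be correct the identity F'(t) - f(t) = 0 must hold.
F(t) = \frac{5 \left(- \sqrt{6} \sqrt{4 t^{4} + 9 t^{2} + 6} - 120 e^{\frac{3 t}{2}} \sin{\left(\frac{3 t}{2} + \frac{\pi}{4} \right)}\right)}{24} is an antiderivative of f.
Check: d/dt[\frac{5 \left(- \sqrt{6} \sqrt{4 t^{4} + 9 t^{2} + 6} - 120 e^{\frac{3 t}{2}} \sin{\left(\frac{3 t}{2} + \frac{\pi}{4} \right)}\right)}{24}] = \frac{- 40 \sqrt{6} t^{3} - 45 \sqrt{6} t - 900 \sqrt{4 t^{4} + 9 t^{2} + 6} e^{\frac{3 t}{2}} \sin{\left(\frac{3 t}{2} + \frac{\pi}{4} \right)} - 900 \sqrt{4 t^{4} + 9 t^{2} + 6} e^{\frac{3 t}{2}} \cos{\left(\frac{3 t}{2} + \frac{\pi}{4} \right)}}{24 \sqrt{4 t^{4} + 9 t^{2} + 6}} = f(t).
F(5/2) = - \frac{5 \sqrt{1311}}{24} - 25 e^{\frac{15}{4}} \sin{\left(\frac{\pi}{4} + \frac{15}{4} \right)}; F(-3/2) = - \frac{5 \sqrt{31}}{8} - \frac{25 \cos{\left(\frac{\pi}{4} + \frac{9}{4} \right)}}{e^{\frac{9}{4}}}.
Integral = F(5/2) - F(-3/2) = - \frac{5 \sqrt{1311}}{24} + \frac{25 \cos{\left(\frac{\pi}{4} + \frac{9}{4} \right)}}{e^{\frac{9}{4}}} + \frac{5 \sqrt{31}}{8} - 25 e^{\frac{15}{4}} \sin{\left(\frac{\pi}{4} + \frac{15}{4} \right)}.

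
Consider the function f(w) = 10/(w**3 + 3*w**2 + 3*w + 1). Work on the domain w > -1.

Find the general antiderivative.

Recover f(w) by differentiating a candidate F(w); any mismatch rules it out.
Check: d/dw[-5/(w + 1)**2] = 10/(w**3 + 3*w**2 + 3*w + 1) = f(w).

F(w) = -5/(w + 1)**2 + C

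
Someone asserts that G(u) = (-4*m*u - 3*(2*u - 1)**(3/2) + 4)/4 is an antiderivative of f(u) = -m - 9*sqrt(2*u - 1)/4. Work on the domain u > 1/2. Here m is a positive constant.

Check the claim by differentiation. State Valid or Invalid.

Valid. The derivative of G reproduces f.

d/du[G] = -m - 9*sqrt(2*u - 1)/4
This equals f(u) exactly, so the claim holds.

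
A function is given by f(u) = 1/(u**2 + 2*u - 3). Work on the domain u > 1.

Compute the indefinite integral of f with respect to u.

F(u) = log(u - 1)/4 - log(u + 3)/4 + C

Factor the denominator ((u - 1)*(u + 3)) and decompose: f = -1/(4*(u + 3)) + 1/(4*(u - 1)); each piece integrates to a log, atan, or power term.
Check: d/du[log(u - 1)/4 - log(u + 3)/4] = 1/(u**2 + 2*u - 3) = f(u).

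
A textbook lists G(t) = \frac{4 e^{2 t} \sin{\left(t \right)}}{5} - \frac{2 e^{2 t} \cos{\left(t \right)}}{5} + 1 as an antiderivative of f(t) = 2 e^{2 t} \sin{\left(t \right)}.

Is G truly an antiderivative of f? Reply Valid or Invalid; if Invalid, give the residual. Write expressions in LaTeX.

d/dt[G] = 2 e^{2 t} \sin{\left(t \right)}
This equals f(t) exactly, so the claim holds.

Valid: G'(t) = f(t).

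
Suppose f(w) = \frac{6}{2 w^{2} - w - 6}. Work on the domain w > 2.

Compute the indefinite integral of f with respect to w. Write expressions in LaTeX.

Factor the denominator (\left(w - 2\right) \left(2 w + 3\right)) and decompose: f = - \frac{12}{7 \left(2 w + 3\right)} + \frac{6}{7 \left(w - 2\right)}; each piece integrates to a log, atan, or power term.
Check: d/dw[- \frac{6 \left(- \log{\left(w - 2 \right)} + \log{\left(w + \frac{3}{2} \right)}\right)}{7}] = \frac{6}{2 w^{2} - w - 6} = f(w).

F(w) = - \frac{6 \left(- \log{\left(w - 2 \right)} + \log{\left(w + \frac{3}{2} \right)}\right)}{7} + C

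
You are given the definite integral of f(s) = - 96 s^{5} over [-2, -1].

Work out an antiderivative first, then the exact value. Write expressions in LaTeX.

A candidate is checked by its d/ds: the result must match f(s).
F(s) = - 16 s^{6} is an antiderivative of f.
Check: d/ds[- 16 s^{6}] = - 96 s^{5} = f(s).
F(-1) = -16; F(-2) = -1024.
Integral = F(-1) - F(-2) = 1008.

Antiderivative: F(s) = - 16 s^{6}; value = 1008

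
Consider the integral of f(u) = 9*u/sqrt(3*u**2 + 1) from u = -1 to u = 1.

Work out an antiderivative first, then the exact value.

The substitution w = 3*u**2 + 1 works: f is exactly (dF/dw)*(dw/du) for that inner function.
F(u) = 3*sqrt(3*u**2 + 1) is an antiderivative of f.
Check: d/du[3*sqrt(3*u**2 + 1)] = 9*u/sqrt(3*u**2 + 1) = f(u).
F(1) = 6; F(-1) = 6.
Integral = F(1) - F(-1) = 0.

Antiderivative: F(u) = 3*sqrt(3*u**2 + 1); value = 0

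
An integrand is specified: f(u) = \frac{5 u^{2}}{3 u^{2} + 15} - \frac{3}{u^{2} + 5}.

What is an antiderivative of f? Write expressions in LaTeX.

An antiderivative is F(u) = \frac{25 u - 34 \sqrt{5} \operatorname{atan}{\left(\frac{\sqrt{5} u}{5} \right)}}{15}.

The integrand splits into summands that can be handled one at a time.
Check: d/du[\frac{25 u - 34 \sqrt{5} \operatorname{atan}{\left(\frac{\sqrt{5} u}{5} \right)}}{15}] = \frac{5 u^{2} - 9}{3 u^{2} + 15}, which equals f(u).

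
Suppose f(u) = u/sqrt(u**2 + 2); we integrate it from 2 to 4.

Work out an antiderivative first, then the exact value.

Antiderivative: F(u) = sqrt(u**2 + 2); value = -sqrt(6) + 3*sqrt(2)

f matches the chain-rule pattern g'(h)*h' with inner function h(u) = u**2 + 2; substituting w = h(u) collapses the integral.
F(u) = sqrt(u**2 + 2) is an antiderivative of f.
Check: d/du[sqrt(u**2 + 2)] = u/sqrt(u**2 + 2) = f(u).
F(4) = 3*sqrt(2); F(2) = sqrt(6).
Integral = F(4) - F(2) = -sqrt(6) + 3*sqrt(2).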